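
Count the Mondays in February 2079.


February 2079 has 28 days
Anchor: Jan 1, 2079. With p = 2079 - 1 = 2078: (p + p//4 - p//100 + p//400) mod 7 = (2078 + 519 - 20 + 5) mod 7 = 2582 mod 7 = 6 -> Sunday (Mon=0 ... Sun=6)
Days before February (Jan): 31; February 1 index = (6 + 31) mod 7 = 2 -> Wednesday
First Monday is February 6
Mondays: 6, 13, 20, 27

4 Mondays


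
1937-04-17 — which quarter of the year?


Month: April (month 4)
Q1: Jan-Mar, Q2: Apr-Jun, Q3: Jul-Sep, Q4: Oct-Dec

Q2


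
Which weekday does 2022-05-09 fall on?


Date: May 9, 2022
Anchor: Jan 1, 2022. With p = 2022 - 1 = 2021: (p + p//4 - p//100 + p//400) mod 7 = (2021 + 505 - 20 + 5) mod 7 = 2511 mod 7 = 5 -> Saturday (Mon=0 ... Sun=6)
Days before May (Jan-Apr): 120; offset = 120 + 9 - 1 = 128
Weekday index = (5 + 128) mod 7 = 0

Day of the week: Monday


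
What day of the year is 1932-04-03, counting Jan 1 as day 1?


Date: April 3, 1932
Days in months 1 through 3: 91
Plus 3 days in April

Day of year: 94


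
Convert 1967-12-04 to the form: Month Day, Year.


ISO 1967-12-04 parses as year=1967, month=12, day=04
Month 12 -> December

December 4, 1967


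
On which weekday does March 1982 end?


March 1982 has 31 days
Anchor: Jan 1, 1982. With p = 1982 - 1 = 1981: (p + p//4 - p//100 + p//400) mod 7 = (1981 + 495 - 19 + 4) mod 7 = 2461 mod 7 = 4 -> Friday (Mon=0 ... Sun=6)
Days before March (Jan-Feb): 59; March 1 index = (4 + 59) mod 7 = 0 -> Monday
Last day offset: 31 - 1 = 30 days
Weekday index = (0 + 30) mod 7 = 2

Wednesday, March 31


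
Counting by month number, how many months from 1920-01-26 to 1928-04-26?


From January 1920 to April 1928
8 years * 12 = 96 months, plus 3 months = 99

99 months


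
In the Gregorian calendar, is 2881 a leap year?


Gregorian leap year rule: divisible by 4, but not by 100, unless also by 400.
2881 is not divisible by 4 -> not a leap year

No


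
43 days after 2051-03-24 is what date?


Start: 2051-03-24, add 43 days
March 2051 has 31 days: 31 - 24 = 7 days to March 31 -> 36 left
April 2051 has 30 days -> 6 left
May 2051: 6 <= 31 -> lands on May 6

Result: 2051-05-06


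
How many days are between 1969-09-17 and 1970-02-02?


From 1969-09-17 to 1970-02-02
1969-09-17: days before September = 31 + 28 + 31 + 30 + 31 + 30 + 31 + 31 = 243 (1969 is not a leap year); day of year = 243 + 17 = 260
1970-02-02: days before February = 31; day of year = 31 + 2 = 33
Rest of 1969: 365 - 260 = 105
Total = 105 + 33 = 138

138 days


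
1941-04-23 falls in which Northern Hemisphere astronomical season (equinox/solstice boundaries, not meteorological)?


Date: April 23
Astronomical Spring (approx.; exact equinox/solstice day varies by year): March 20 to June 20
April 23 falls within the Spring window

Spring


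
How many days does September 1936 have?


September 1936

30 days


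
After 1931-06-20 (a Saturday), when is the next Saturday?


Current: Saturday
Target: Saturday
Days ahead: 7

Next Saturday: 1931-06-27


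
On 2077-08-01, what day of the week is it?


Date: August 1, 2077
Anchor: Jan 1, 2077. With p = 2077 - 1 = 2076: (p + p//4 - p//100 + p//400) mod 7 = (2076 + 519 - 20 + 5) mod 7 = 2580 mod 7 = 4 -> Friday (Mon=0 ... Sun=6)
Days before August (Jan-Jul): 212; offset = 212 + 1 - 1 = 212
Weekday index = (4 + 212) mod 7 = 6

Day of the week: Sunday


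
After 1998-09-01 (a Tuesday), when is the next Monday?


Current: Tuesday
Target: Monday
Days ahead: 6

Next Monday: 1998-09-07


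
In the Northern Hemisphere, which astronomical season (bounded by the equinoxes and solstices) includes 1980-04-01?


Date: April 1
Astronomical Spring (approx.; exact equinox/solstice day varies by year): March 20 to June 20
April 1 falls within the Spring window

Spring


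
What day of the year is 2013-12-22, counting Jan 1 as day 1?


Date: December 22, 2013
Days in months 1 through 11: 334
Plus 22 days in December

Day of year: 356


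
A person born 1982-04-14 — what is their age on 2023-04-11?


Birth: 1982-04-14
Reference: 2023-04-11
Year difference: 2023 - 1982 = 41
Birthday not yet reached in 2023, subtract 1

40 years old


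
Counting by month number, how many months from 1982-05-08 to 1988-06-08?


From May 1982 to June 1988
6 years * 12 = 72 months, plus 1 month = 73

73 months


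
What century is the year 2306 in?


Century = (year - 1) // 100 + 1
= (2306 - 1) // 100 + 1
= 2305 // 100 + 1
= 23 + 1

24th century


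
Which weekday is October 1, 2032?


Target: October 1, 2032
Anchor: Jan 1, 2032. With p = 2032 - 1 = 2031: (p + p//4 - p//100 + p//400) mod 7 = (2031 + 507 - 20 + 5) mod 7 = 2523 mod 7 = 3 -> Thursday (Mon=0 ... Sun=6)
Days before October (Jan-Sep): 274 days
Weekday index = (3 + 274) mod 7 = 4

Friday


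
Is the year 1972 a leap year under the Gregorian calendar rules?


Gregorian leap year rule: divisible by 4, but not by 100, unless also by 400.
1972 is divisible by 4 but not 100 -> leap year

Yes


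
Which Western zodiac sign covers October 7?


Date: October 7
Conventional tropical zodiac dates: Libra from September 23 onward; Scorpio starts October 23
October 7 falls within the Libra range

Libra


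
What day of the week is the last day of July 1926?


July 1926 has 31 days
Anchor: Jan 1, 1926. With p = 1926 - 1 = 1925: (p + p//4 - p//100 + p//400) mod 7 = (1925 + 481 - 19 + 4) mod 7 = 2391 mod 7 = 4 -> Friday (Mon=0 ... Sun=6)
Days before July (Jan-Jun): 181; July 1 index = (4 + 181) mod 7 = 3 -> Thursday
Last day offset: 31 - 1 = 30 days
Weekday index = (3 + 30) mod 7 = 5

Saturday, July 31


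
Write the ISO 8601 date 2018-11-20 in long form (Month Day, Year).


ISO 2018-11-20 parses as year=2018, month=11, day=20
Month 11 -> November

November 20, 2018


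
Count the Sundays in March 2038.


March 2038 has 31 days
Anchor: Jan 1, 2038. With p = 2038 - 1 = 2037: (p + p//4 - p//100 + p//400) mod 7 = (2037 + 509 - 20 + 5) mod 7 = 2531 mod 7 = 4 -> Friday (Mon=0 ... Sun=6)
Days before March (Jan-Feb): 59; March 1 index = (4 + 59) mod 7 = 0 -> Monday
First Sunday is March 7
Sundays: 7, 14, 21, 28

4 Sundays


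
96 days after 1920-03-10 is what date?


Start: 1920-03-10, add 96 days
March 1920 has 31 days: 31 - 10 = 21 days to March 31 -> 75 left
April 1920 has 30 days -> 45 left
May 1920 has 31 days -> 14 left
June 1920: 14 <= 30 -> lands on June 14

Result: 1920-06-14


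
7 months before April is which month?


April is month 4
4 - 7 = -3; wrap: -3 + 12 = 9

September


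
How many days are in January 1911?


January 1911

31 days


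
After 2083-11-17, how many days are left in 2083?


Day of year: 321 of 365
Remaining = 365 - 321

44 days


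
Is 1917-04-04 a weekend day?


Anchor: Jan 1, 1917. With p = 1917 - 1 = 1916: (p + p//4 - p//100 + p//400) mod 7 = (1916 + 479 - 19 + 4) mod 7 = 2380 mod 7 = 0 -> Monday (Mon=0 ... Sun=6)
Day of year: 94; offset = 93
Weekday index = (0 + 93) mod 7 = 2 -> Wednesday
Weekend days: Saturday, Sunday

No


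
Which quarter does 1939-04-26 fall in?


Month: April (month 4)
Q1: Jan-Mar, Q2: Apr-Jun, Q3: Jul-Sep, Q4: Oct-Dec

Q2


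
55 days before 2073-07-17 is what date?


Start: 2073-07-17, subtract 55 days
Back 17 days from July 17 reaches June 30, 2073 -> 38 left
June 2073 has 30 days -> back to May 31, 2073 -> 8 left
May 2073: 31 - 8 = 23 -> lands on May 23

Result: 2073-05-23


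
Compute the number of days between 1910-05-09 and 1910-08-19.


From 1910-05-09 to 1910-08-19
1910-05-09: days before May = 31 + 28 + 31 + 30 = 120 (1910 is not a leap year); day of year = 120 + 9 = 129
1910-08-19: days before August = 31 + 28 + 31 + 30 + 31 + 30 + 31 = 212 (1910 is not a leap year); day of year = 212 + 19 = 231
Same year: 231 - 129 = 102

102 days


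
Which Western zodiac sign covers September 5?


Date: September 5
Conventional tropical zodiac dates: Virgo from August 23 onward; Libra starts September 23
September 5 falls within the Virgo range

Virgo


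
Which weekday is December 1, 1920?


Target: December 1, 1920
Anchor: Jan 1, 1920. With p = 1920 - 1 = 1919: (p + p//4 - p//100 + p//400) mod 7 = (1919 + 479 - 19 + 4) mod 7 = 2383 mod 7 = 3 -> Thursday (Mon=0 ... Sun=6)
Days before December (Jan-Nov): 335 days
Weekday index = (3 + 335) mod 7 = 2

Wednesday


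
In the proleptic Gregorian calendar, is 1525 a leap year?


Gregorian leap year rule: divisible by 4, but not by 100, unless also by 400.
1525 is not divisible by 4 -> not a leap year

No


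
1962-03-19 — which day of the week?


Date: March 19, 1962
Anchor: Jan 1, 1962. With p = 1962 - 1 = 1961: (p + p//4 - p//100 + p//400) mod 7 = (1961 + 490 - 19 + 4) mod 7 = 2436 mod 7 = 0 -> Monday (Mon=0 ... Sun=6)
Days before March (Jan-Feb): 59; offset = 59 + 19 - 1 = 77
Weekday index = (0 + 77) mod 7 = 0

Day of the week: Monday


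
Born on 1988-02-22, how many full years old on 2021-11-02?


Birth: 1988-02-22
Reference: 2021-11-02
Year difference: 2021 - 1988 = 33

33 years old


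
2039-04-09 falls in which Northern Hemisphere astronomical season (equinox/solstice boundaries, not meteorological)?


Date: April 9
Astronomical Spring (approx.; exact equinox/solstice day varies by year): March 20 to June 20
April 9 falls within the Spring window

Spring


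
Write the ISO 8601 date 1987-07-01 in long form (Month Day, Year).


ISO 1987-07-01 parses as year=1987, month=07, day=01
Month 7 -> July

July 1, 1987


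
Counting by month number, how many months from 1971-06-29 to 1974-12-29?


From June 1971 to December 1974
3 years * 12 = 36 months, plus 6 months = 42

42 months


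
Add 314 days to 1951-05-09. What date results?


Start: 1951-05-09, add 314 days
May 1951 has 31 days: 31 - 9 = 22 days to May 31 -> 292 left
June 1951 has 30 days -> 262 left
July 1951 has 31 days -> 231 left
August 1951 has 31 days -> 200 left
September 1951 has 30 days -> 170 left
October 1951 has 31 days -> 139 left
November 1951 has 30 days -> 109 left
December 1951 has 31 days -> 78 left
January 1952 has 31 days -> 47 left
February 1952 has 29 days -> 18 left
March 1952: 18 <= 31 -> lands on March 18

Result: 1952-03-18


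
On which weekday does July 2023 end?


July 2023 has 31 days
Anchor: Jan 1, 2023. With p = 2023 - 1 = 2022: (p + p//4 - p//100 + p//400) mod 7 = (2022 + 505 - 20 + 5) mod 7 = 2512 mod 7 = 6 -> Sunday (Mon=0 ... Sun=6)
Days before July (Jan-Jun): 181; July 1 index = (6 + 181) mod 7 = 5 -> Saturday
Last day offset: 31 - 1 = 30 days
Weekday index = (5 + 30) mod 7 = 0

Monday, July 31


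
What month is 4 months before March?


March is month 3
3 - 4 = -1; wrap: -1 + 12 = 11

November


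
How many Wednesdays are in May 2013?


May 2013 has 31 days
Anchor: Jan 1, 2013. With p = 2013 - 1 = 2012: (p + p//4 - p//100 + p//400) mod 7 = (2012 + 503 - 20 + 5) mod 7 = 2500 mod 7 = 1 -> Tuesday (Mon=0 ... Sun=6)
Days before May (Jan-Apr): 120; May 1 index = (1 + 120) mod 7 = 2 -> Wednesday
First Wednesday is May 1
Wednesdays: 1, 8, 15, 22, 29

5 Wednesdays


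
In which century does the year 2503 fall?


Century = (year - 1) // 100 + 1
= (2503 - 1) // 100 + 1
= 2502 // 100 + 1
= 25 + 1

26th century


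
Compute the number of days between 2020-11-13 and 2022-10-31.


From 2020-11-13 to 2022-10-31
2020-11-13: days before November = 31 + 29 + 31 + 30 + 31 + 30 + 31 + 31 + 30 + 31 = 305 (2020 is a leap year); day of year = 305 + 13 = 318
2022-10-31: days before October = 31 + 28 + 31 + 30 + 31 + 30 + 31 + 31 + 30 = 273 (2022 is not a leap year); day of year = 273 + 31 = 304
Rest of 2020: 366 - 318 = 48
Full years 2021 (365): 365
Total = 48 + 365 + 304 = 717

717 days


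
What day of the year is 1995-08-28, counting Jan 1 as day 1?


Date: August 28, 1995
Days in months 1 through 7: 212
Plus 28 days in August

Day of year: 240


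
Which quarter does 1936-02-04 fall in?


Month: February (month 2)
Q1: Jan-Mar, Q2: Apr-Jun, Q3: Jul-Sep, Q4: Oct-Dec

Q1


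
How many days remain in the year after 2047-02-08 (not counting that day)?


Day of year: 39 of 365
Remaining = 365 - 39

326 days


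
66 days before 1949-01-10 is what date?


Start: 1949-01-10, subtract 66 days
Back 10 days from January 10 reaches December 31, 1948 -> 56 left
December 1948 has 31 days -> back to November 30, 1948 -> 25 left
November 1948: 30 - 25 = 5 -> lands on November 5

Result: 1948-11-05


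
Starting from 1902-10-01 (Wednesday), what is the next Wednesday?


Current: Wednesday
Target: Wednesday
Days ahead: 7

Next Wednesday: 1902-10-08


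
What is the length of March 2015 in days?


March 2015

31 days


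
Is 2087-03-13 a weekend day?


Anchor: Jan 1, 2087. With p = 2087 - 1 = 2086: (p + p//4 - p//100 + p//400) mod 7 = (2086 + 521 - 20 + 5) mod 7 = 2592 mod 7 = 2 -> Wednesday (Mon=0 ... Sun=6)
Day of year: 72; offset = 71
Weekday index = (2 + 71) mod 7 = 3 -> Thursday
Weekend days: Saturday, Sunday

No


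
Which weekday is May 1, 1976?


Target: May 1, 1976
Anchor: Jan 1, 1976. With p = 1976 - 1 = 1975: (p + p//4 - p//100 + p//400) mod 7 = (1975 + 493 - 19 + 4) mod 7 = 2453 mod 7 = 3 -> Thursday (Mon=0 ... Sun=6)
Days before May (Jan-Apr): 121 days
Weekday index = (3 + 121) mod 7 = 5

Saturday


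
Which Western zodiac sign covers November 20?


Date: November 20
Conventional tropical zodiac dates: Scorpio from October 23 onward; Sagittarius starts November 22
November 20 falls within the Scorpio range

Scorpio


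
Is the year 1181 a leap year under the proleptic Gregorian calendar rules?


Gregorian leap year rule: divisible by 4, but not by 100, unless also by 400.
1181 is not divisible by 4 -> not a leap year

No


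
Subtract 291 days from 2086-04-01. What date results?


Start: 2086-04-01, subtract 291 days
Back 1 day from April 1 reaches March 31, 2086 -> 290 left
March 2086 has 31 days -> back to February 28, 2086 -> 259 left
February 2086 has 28 days -> back to January 31, 2086 -> 231 left
January 2086 has 31 days -> back to December 31, 2085 -> 200 left
December 2085 has 31 days -> back to November 30, 2085 -> 169 left
November 2085 has 30 days -> back to October 31, 2085 -> 139 left
October 2085 has 31 days -> back to September 30, 2085 -> 108 left
September 2085 has 30 days -> back to August 31, 2085 -> 78 left
August 2085 has 31 days -> back to July 31, 2085 -> 47 left
July 2085 has 31 days -> back to June 30, 2085 -> 16 left
June 2085: 30 - 16 = 14 -> lands on June 14

Result: 2085-06-14


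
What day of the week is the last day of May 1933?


May 1933 has 31 days
Anchor: Jan 1, 1933. With p = 1933 - 1 = 1932: (p + p//4 - p//100 + p//400) mod 7 = (1932 + 483 - 19 + 4) mod 7 = 2400 mod 7 = 6 -> Sunday (Mon=0 ... Sun=6)
Days before May (Jan-Apr): 120; May 1 index = (6 + 120) mod 7 = 0 -> Monday
Last day offset: 31 - 1 = 30 days
Weekday index = (0 + 30) mod 7 = 2

Wednesday, May 31


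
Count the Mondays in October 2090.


October 2090 has 31 days
Anchor: Jan 1, 2090. With p = 2090 - 1 = 2089: (p + p//4 - p//100 + p//400) mod 7 = (2089 + 522 - 20 + 5) mod 7 = 2596 mod 7 = 6 -> Sunday (Mon=0 ... Sun=6)
Days before October (Jan-Sep): 273; October 1 index = (6 + 273) mod 7 = 6 -> Sunday
First Monday is October 2
Mondays: 2, 9, 16, 23, 30

5 Mondays


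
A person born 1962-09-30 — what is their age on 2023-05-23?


Birth: 1962-09-30
Reference: 2023-05-23
Year difference: 2023 - 1962 = 61
Birthday not yet reached in 2023, subtract 1

60 years old


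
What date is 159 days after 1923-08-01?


Start: 1923-08-01, add 159 days
August 1923 has 31 days: 31 - 1 = 30 days to August 31 -> 129 left
September 1923 has 30 days -> 99 left
October 1923 has 31 days -> 68 left
November 1923 has 30 days -> 38 left
December 1923 has 31 days -> 7 left
January 1924: 7 <= 31 -> lands on January 7

Result: 1924-01-07


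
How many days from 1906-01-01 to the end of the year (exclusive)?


Day of year: 1 of 365
Remaining = 365 - 1

364 days


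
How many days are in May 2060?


May 2060

31 days


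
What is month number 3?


Month 3 of 12

March


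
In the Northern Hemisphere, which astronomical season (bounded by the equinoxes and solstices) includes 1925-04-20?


Date: April 20
Astronomical Spring (approx.; exact equinox/solstice day varies by year): March 20 to June 20
April 20 falls within the Spring window

Spring


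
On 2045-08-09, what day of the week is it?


Date: August 9, 2045
Anchor: Jan 1, 2045. With p = 2045 - 1 = 2044: (p + p//4 - p//100 + p//400) mod 7 = (2044 + 511 - 20 + 5) mod 7 = 2540 mod 7 = 6 -> Sunday (Mon=0 ... Sun=6)
Days before August (Jan-Jul): 212; offset = 212 + 9 - 1 = 220
Weekday index = (6 + 220) mod 7 = 2

Day of the week: Wednesday


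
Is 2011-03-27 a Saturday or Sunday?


Anchor: Jan 1, 2011. With p = 2011 - 1 = 2010: (p + p//4 - p//100 + p//400) mod 7 = (2010 + 502 - 20 + 5) mod 7 = 2497 mod 7 = 5 -> Saturday (Mon=0 ... Sun=6)
Day of year: 86; offset = 85
Weekday index = (5 + 85) mod 7 = 6 -> Sunday
Weekend days: Saturday, Sunday

Yes


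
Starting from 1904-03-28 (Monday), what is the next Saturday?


Current: Monday
Target: Saturday
Days ahead: 5

Next Saturday: 1904-04-02


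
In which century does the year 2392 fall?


Century = (year - 1) // 100 + 1
= (2392 - 1) // 100 + 1
= 2391 // 100 + 1
= 23 + 1

24th century


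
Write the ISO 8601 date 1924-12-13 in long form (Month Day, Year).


ISO 1924-12-13 parses as year=1924, month=12, day=13
Month 12 -> December

December 13, 1924


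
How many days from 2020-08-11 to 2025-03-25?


From 2020-08-11 to 2025-03-25
2020-08-11: days before August = 31 + 29 + 31 + 30 + 31 + 30 + 31 = 213 (2020 is a leap year); day of year = 213 + 11 = 224
2025-03-25: days before March = 31 + 28 = 59 (2025 is not a leap year); day of year = 59 + 25 = 84
Rest of 2020: 366 - 224 = 142
Full years 2021 (365), 2022 (365), 2023 (365), 2024 (366): 1461
Total = 142 + 1461 + 84 = 1687

1687 days


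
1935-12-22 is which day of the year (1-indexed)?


Date: December 22, 1935
Days in months 1 through 11: 334
Plus 22 days in December

Day of year: 356


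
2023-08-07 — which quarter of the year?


Month: August (month 8)
Q1: Jan-Mar, Q2: Apr-Jun, Q3: Jul-Sep, Q4: Oct-Dec

Q3


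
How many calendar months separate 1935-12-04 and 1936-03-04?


From December 1935 to March 1936
1 year * 12 = 12 months, minus 9 months = 3

3 months


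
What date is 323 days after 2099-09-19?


Start: 2099-09-19, add 323 days
September 2099 has 30 days: 30 - 19 = 11 days to September 30 -> 312 left
October 2099 has 31 days -> 281 left
November 2099 has 30 days -> 251 left
December 2099 has 31 days -> 220 left
January 2100 has 31 days -> 189 left
February 2100 has 28 days -> 161 left
March 2100 has 31 days -> 130 left
April 2100 has 30 days -> 100 left
May 2100 has 31 days -> 69 left
June 2100 has 30 days -> 39 left
July 2100 has 31 days -> 8 left
August 2100: 8 <= 31 -> lands on August 8

Result: 2100-08-08


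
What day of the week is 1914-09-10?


Date: September 10, 1914
Anchor: Jan 1, 1914. With p = 1914 - 1 = 1913: (p + p//4 - p//100 + p//400) mod 7 = (1913 + 478 - 19 + 4) mod 7 = 2376 mod 7 = 3 -> Thursday (Mon=0 ... Sun=6)
Days before September (Jan-Aug): 243; offset = 243 + 10 - 1 = 252
Weekday index = (3 + 252) mod 7 = 3

Day of the week: Thursday


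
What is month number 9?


Month 9 of 12

September


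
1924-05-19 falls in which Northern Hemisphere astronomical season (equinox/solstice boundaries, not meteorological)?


Date: May 19
Astronomical Spring (approx.; exact equinox/solstice day varies by year): March 20 to June 20
May 19 falls within the Spring window

Spring


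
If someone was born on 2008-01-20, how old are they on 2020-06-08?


Birth: 2008-01-20
Reference: 2020-06-08
Year difference: 2020 - 2008 = 12

12 years old


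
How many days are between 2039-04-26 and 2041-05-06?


From 2039-04-26 to 2041-05-06
2039-04-26: days before April = 31 + 28 + 31 = 90 (2039 is not a leap year); day of year = 90 + 26 = 116
2041-05-06: days before May = 31 + 28 + 31 + 30 = 120 (2041 is not a leap year); day of year = 120 + 6 = 126
Rest of 2039: 365 - 116 = 249
Full years 2040 (366): 366
Total = 249 + 366 + 126 = 741

741 days


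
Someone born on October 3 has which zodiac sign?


Date: October 3
Conventional tropical zodiac dates: Libra from September 23 onward; Scorpio starts October 23
October 3 falls within the Libra range

Libra


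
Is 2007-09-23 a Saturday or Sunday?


Anchor: Jan 1, 2007. With p = 2007 - 1 = 2006: (p + p//4 - p//100 + p//400) mod 7 = (2006 + 501 - 20 + 5) mod 7 = 2492 mod 7 = 0 -> Monday (Mon=0 ... Sun=6)
Day of year: 266; offset = 265
Weekday index = (0 + 265) mod 7 = 6 -> Sunday
Weekend days: Saturday, Sunday

Yes


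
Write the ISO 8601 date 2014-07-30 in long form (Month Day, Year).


ISO 2014-07-30 parses as year=2014, month=07, day=30
Month 7 -> July

July 30, 2014


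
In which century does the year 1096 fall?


Century = (year - 1) // 100 + 1
= (1096 - 1) // 100 + 1
= 1095 // 100 + 1
= 10 + 1

11th century


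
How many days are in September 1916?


September 1916

30 days


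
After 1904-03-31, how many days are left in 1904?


Day of year: 91 of 366
Remaining = 366 - 91

275 days


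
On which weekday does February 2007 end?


February 2007 has 28 days
Anchor: Jan 1, 2007. With p = 2007 - 1 = 2006: (p + p//4 - p//100 + p//400) mod 7 = (2006 + 501 - 20 + 5) mod 7 = 2492 mod 7 = 0 -> Monday (Mon=0 ... Sun=6)
Days before February (Jan): 31; February 1 index = (0 + 31) mod 7 = 3 -> Thursday
Last day offset: 28 - 1 = 27 days
Weekday index = (3 + 27) mod 7 = 2

Wednesday, February 28


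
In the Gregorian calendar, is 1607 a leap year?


Gregorian leap year rule: divisible by 4, but not by 100, unless also by 400.
1607 is not divisible by 4 -> not a leap year

No


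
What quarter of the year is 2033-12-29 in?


Month: December (month 12)
Q1: Jan-Mar, Q2: Apr-Jun, Q3: Jul-Sep, Q4: Oct-Dec

Q4


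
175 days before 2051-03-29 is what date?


Start: 2051-03-29, subtract 175 days
Back 29 days from March 29 reaches February 28, 2051 -> 146 left
February 2051 has 28 days -> back to January 31, 2051 -> 118 left
January 2051 has 31 days -> back to December 31, 2050 -> 87 left
December 2050 has 31 days -> back to November 30, 2050 -> 56 left
November 2050 has 30 days -> back to October 31, 2050 -> 26 left
October 2050: 31 - 26 = 5 -> lands on October 5

Result: 2050-10-05


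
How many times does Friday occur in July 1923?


July 1923 has 31 days
Anchor: Jan 1, 1923. With p = 1923 - 1 = 1922: (p + p//4 - p//100 + p//400) mod 7 = (1922 + 480 - 19 + 4) mod 7 = 2387 mod 7 = 0 -> Monday (Mon=0 ... Sun=6)
Days before July (Jan-Jun): 181; July 1 index = (0 + 181) mod 7 = 6 -> Sunday
First Friday is July 6
Fridays: 6, 13, 20, 27

4 Fridays


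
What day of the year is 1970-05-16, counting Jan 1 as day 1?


Date: May 16, 1970
Days in months 1 through 4: 120
Plus 16 days in May

Day of year: 136


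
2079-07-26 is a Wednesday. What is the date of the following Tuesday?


Current: Wednesday
Target: Tuesday
Days ahead: 6

Next Tuesday: 2079-08-01


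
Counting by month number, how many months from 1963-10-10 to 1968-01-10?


From October 1963 to January 1968
5 years * 12 = 60 months, minus 9 months = 51

51 months


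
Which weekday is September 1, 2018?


Target: September 1, 2018
Anchor: Jan 1, 2018. With p = 2018 - 1 = 2017: (p + p//4 - p//100 + p//400) mod 7 = (2017 + 504 - 20 + 5) mod 7 = 2506 mod 7 = 0 -> Monday (Mon=0 ... Sun=6)
Days before September (Jan-Aug): 243 days
Weekday index = (0 + 243) mod 7 = 5

Saturday


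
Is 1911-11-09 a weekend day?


Anchor: Jan 1, 1911. With p = 1911 - 1 = 1910: (p + p//4 - p//100 + p//400) mod 7 = (1910 + 477 - 19 + 4) mod 7 = 2372 mod 7 = 6 -> Sunday (Mon=0 ... Sun=6)
Day of year: 313; offset = 312
Weekday index = (6 + 312) mod 7 = 3 -> Thursday
Weekend days: Saturday, Sunday

No


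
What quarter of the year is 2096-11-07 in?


Month: November (month 11)
Q1: Jan-Mar, Q2: Apr-Jun, Q3: Jul-Sep, Q4: Oct-Dec

Q4


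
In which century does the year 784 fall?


Century = (year - 1) // 100 + 1
= (784 - 1) // 100 + 1
= 783 // 100 + 1
= 7 + 1

8th century


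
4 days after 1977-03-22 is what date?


Start: 1977-03-22, add 4 days
March 1977 has 31 days; 22 + 4 = 26 stays within March

Result: 1977-03-26


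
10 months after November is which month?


November is month 11
11 + 10 = 21; wrap: 21 - 12 = 9

September


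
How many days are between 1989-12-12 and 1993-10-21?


From 1989-12-12 to 1993-10-21
1989-12-12: days before December = 31 + 28 + 31 + 30 + 31 + 30 + 31 + 31 + 30 + 31 + 30 = 334 (1989 is not a leap year); day of year = 334 + 12 = 346
1993-10-21: days before October = 31 + 28 + 31 + 30 + 31 + 30 + 31 + 31 + 30 = 273 (1993 is not a leap year); day of year = 273 + 21 = 294
Rest of 1989: 365 - 346 = 19
Full years 1990 (365), 1991 (365), 1992 (366): 1096
Total = 19 + 1096 + 294 = 1409

1409 days


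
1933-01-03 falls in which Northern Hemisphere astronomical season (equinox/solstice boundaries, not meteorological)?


Date: January 3
Astronomical Winter (approx.; exact equinox/solstice day varies by year): December 21 to March 19
January 3 falls within the Winter window

Winter


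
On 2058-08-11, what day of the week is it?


Date: August 11, 2058
Anchor: Jan 1, 2058. With p = 2058 - 1 = 2057: (p + p//4 - p//100 + p//400) mod 7 = (2057 + 514 - 20 + 5) mod 7 = 2556 mod 7 = 1 -> Tuesday (Mon=0 ... Sun=6)
Days before August (Jan-Jul): 212; offset = 212 + 11 - 1 = 222
Weekday index = (1 + 222) mod 7 = 6

Day of the week: Sunday


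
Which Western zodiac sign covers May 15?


Date: May 15
Conventional tropical zodiac dates: Taurus from April 20 onward; Gemini starts May 21
May 15 falls within the Taurus range

Taurus


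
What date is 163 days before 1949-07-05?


Start: 1949-07-05, subtract 163 days
Back 5 days from July 5 reaches June 30, 1949 -> 158 left
June 1949 has 30 days -> back to May 31, 1949 -> 128 left
May 1949 has 31 days -> back to April 30, 1949 -> 97 left
April 1949 has 30 days -> back to March 31, 1949 -> 67 left
March 1949 has 31 days -> back to February 28, 1949 -> 36 left
February 1949 has 28 days -> back to January 31, 1949 -> 8 left
January 1949: 31 - 8 = 23 -> lands on January 23

Result: 1949-01-23


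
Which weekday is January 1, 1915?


Target: January 1, 1915
Anchor: Jan 1, 1915. With p = 1915 - 1 = 1914: (p + p//4 - p//100 + p//400) mod 7 = (1914 + 478 - 19 + 4) mod 7 = 2377 mod 7 = 4 -> Friday (Mon=0 ... Sun=6)
Offset from anchor: 0 days
Weekday index = (4 + 0) mod 7 = 4

Friday


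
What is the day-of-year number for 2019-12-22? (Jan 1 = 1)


Date: December 22, 2019
Days in months 1 through 11: 334
Plus 22 days in December

Day of year: 356


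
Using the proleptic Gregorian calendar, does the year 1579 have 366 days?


Gregorian leap year rule: divisible by 4, but not by 100, unless also by 400.
1579 is not divisible by 4 -> not a leap year

No


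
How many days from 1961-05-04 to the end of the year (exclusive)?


Day of year: 124 of 365
Remaining = 365 - 124

241 days


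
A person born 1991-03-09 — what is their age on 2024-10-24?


Birth: 1991-03-09
Reference: 2024-10-24
Year difference: 2024 - 1991 = 33

33 years old


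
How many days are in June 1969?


June 1969

30 days


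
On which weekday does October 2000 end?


October 2000 has 31 days
Anchor: Jan 1, 2000. With p = 2000 - 1 = 1999: (p + p//4 - p//100 + p//400) mod 7 = (1999 + 499 - 19 + 4) mod 7 = 2483 mod 7 = 5 -> Saturday (Mon=0 ... Sun=6)
Days before October (Jan-Sep): 274; October 1 index = (5 + 274) mod 7 = 6 -> Sunday
Last day offset: 31 - 1 = 30 days
Weekday index = (6 + 30) mod 7 = 1

Tuesday, October 31


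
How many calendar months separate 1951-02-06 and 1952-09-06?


From February 1951 to September 1952
1 year * 12 = 12 months, plus 7 months = 19

19 months


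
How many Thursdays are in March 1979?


March 1979 has 31 days
Anchor: Jan 1, 1979. With p = 1979 - 1 = 1978: (p + p//4 - p//100 + p//400) mod 7 = (1978 + 494 - 19 + 4) mod 7 = 2457 mod 7 = 0 -> Monday (Mon=0 ... Sun=6)
Days before March (Jan-Feb): 59; March 1 index = (0 + 59) mod 7 = 3 -> Thursday
First Thursday is March 1
Thursdays: 1, 8, 15, 22, 29

5 Thursdays


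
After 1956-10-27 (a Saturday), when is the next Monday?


Current: Saturday
Target: Monday
Days ahead: 2

Next Monday: 1956-10-29


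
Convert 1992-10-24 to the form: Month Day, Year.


ISO 1992-10-24 parses as year=1992, month=10, day=24
Month 10 -> October

October 24, 1992


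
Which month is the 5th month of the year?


Month 5 of 12

May


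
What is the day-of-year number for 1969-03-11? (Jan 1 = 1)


Date: March 11, 1969
Days in months 1 through 2: 59
Plus 11 days in March

Day of year: 70


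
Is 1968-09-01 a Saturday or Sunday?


Anchor: Jan 1, 1968. With p = 1968 - 1 = 1967: (p + p//4 - p//100 + p//400) mod 7 = (1967 + 491 - 19 + 4) mod 7 = 2443 mod 7 = 0 -> Monday (Mon=0 ... Sun=6)
Day of year: 245; offset = 244
Weekday index = (0 + 244) mod 7 = 6 -> Sunday
Weekend days: Saturday, Sunday

Yes


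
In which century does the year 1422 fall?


Century = (year - 1) // 100 + 1
= (1422 - 1) // 100 + 1
= 1421 // 100 + 1
= 14 + 1

15th century


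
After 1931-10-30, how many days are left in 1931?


Day of year: 303 of 365
Remaining = 365 - 303

62 days


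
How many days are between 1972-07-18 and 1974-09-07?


From 1972-07-18 to 1974-09-07
1972-07-18: days before July = 31 + 29 + 31 + 30 + 31 + 30 = 182 (1972 is a leap year); day of year = 182 + 18 = 200
1974-09-07: days before September = 31 + 28 + 31 + 30 + 31 + 30 + 31 + 31 = 243 (1974 is not a leap year); day of year = 243 + 7 = 250
Rest of 1972: 366 - 200 = 166
Full years 1973 (365): 365
Total = 166 + 365 + 250 = 781

781 days


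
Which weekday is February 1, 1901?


Target: February 1, 1901
Anchor: Jan 1, 1901. With p = 1901 - 1 = 1900: (p + p//4 - p//100 + p//400) mod 7 = (1900 + 475 - 19 + 4) mod 7 = 2360 mod 7 = 1 -> Tuesday (Mon=0 ... Sun=6)
Days before February (Jan): 31 days
Weekday index = (1 + 31) mod 7 = 4

Friday


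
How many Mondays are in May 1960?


May 1960 has 31 days
Anchor: Jan 1, 1960. With p = 1960 - 1 = 1959: (p + p//4 - p//100 + p//400) mod 7 = (1959 + 489 - 19 + 4) mod 7 = 2433 mod 7 = 4 -> Friday (Mon=0 ... Sun=6)
Days before May (Jan-Apr): 121; May 1 index = (4 + 121) mod 7 = 6 -> Sunday
First Monday is May 2
Mondays: 2, 9, 16, 23, 30

5 Mondays


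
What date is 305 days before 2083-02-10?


Start: 2083-02-10, subtract 305 days
Back 10 days from February 10 reaches January 31, 2083 -> 295 left
January 2083 has 31 days -> back to December 31, 2082 -> 264 left
December 2082 has 31 days -> back to November 30, 2082 -> 233 left
November 2082 has 30 days -> back to October 31, 2082 -> 203 left
October 2082 has 31 days -> back to September 30, 2082 -> 172 left
September 2082 has 30 days -> back to August 31, 2082 -> 142 left
August 2082 has 31 days -> back to July 31, 2082 -> 111 left
July 2082 has 31 days -> back to June 30, 2082 -> 80 left
June 2082 has 30 days -> back to May 31, 2082 -> 50 left
May 2082 has 31 days -> back to April 30, 2082 -> 19 left
April 2082: 30 - 19 = 11 -> lands on April 11

Result: 2082-04-11


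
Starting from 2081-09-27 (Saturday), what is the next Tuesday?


Current: Saturday
Target: Tuesday
Days ahead: 3

Next Tuesday: 2081-09-30


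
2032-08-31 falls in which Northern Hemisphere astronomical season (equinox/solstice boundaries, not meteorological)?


Date: August 31
Astronomical Summer (approx.; exact equinox/solstice day varies by year): June 21 to September 21
August 31 falls within the Summer window

Summer


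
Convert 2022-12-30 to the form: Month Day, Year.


ISO 2022-12-30 parses as year=2022, month=12, day=30
Month 12 -> December

December 30, 2022


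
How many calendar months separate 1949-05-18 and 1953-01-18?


From May 1949 to January 1953
4 years * 12 = 48 months, minus 4 months = 44

44 months


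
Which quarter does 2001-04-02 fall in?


Month: April (month 4)
Q1: Jan-Mar, Q2: Apr-Jun, Q3: Jul-Sep, Q4: Oct-Dec

Q2


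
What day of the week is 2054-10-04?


Date: October 4, 2054
Anchor: Jan 1, 2054. With p = 2054 - 1 = 2053: (p + p//4 - p//100 + p//400) mod 7 = (2053 + 513 - 20 + 5) mod 7 = 2551 mod 7 = 3 -> Thursday (Mon=0 ... Sun=6)
Days before October (Jan-Sep): 273; offset = 273 + 4 - 1 = 276
Weekday index = (3 + 276) mod 7 = 6

Day of the week: Sunday


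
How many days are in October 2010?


October 2010

31 days


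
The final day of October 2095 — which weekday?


October 2095 has 31 days
Anchor: Jan 1, 2095. With p = 2095 - 1 = 2094: (p + p//4 - p//100 + p//400) mod 7 = (2094 + 523 - 20 + 5) mod 7 = 2602 mod 7 = 5 -> Saturday (Mon=0 ... Sun=6)
Days before October (Jan-Sep): 273; October 1 index = (5 + 273) mod 7 = 5 -> Saturday
Last day offset: 31 - 1 = 30 days
Weekday index = (5 + 30) mod 7 = 0

Monday, October 31


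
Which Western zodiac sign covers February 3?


Date: February 3
Conventional tropical zodiac dates: Aquarius from January 20 onward; Pisces starts February 19
February 3 falls within the Aquarius range

Aquarius


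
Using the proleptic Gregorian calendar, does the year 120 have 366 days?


Gregorian leap year rule: divisible by 4, but not by 100, unless also by 400.
120 is divisible by 4 but not 100 -> leap year

Yes


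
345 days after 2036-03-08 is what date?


Start: 2036-03-08, add 345 days
March 2036 has 31 days: 31 - 8 = 23 days to March 31 -> 322 left
April 2036 has 30 days -> 292 left
May 2036 has 31 days -> 261 left
June 2036 has 30 days -> 231 left
July 2036 has 31 days -> 200 left
August 2036 has 31 days -> 169 left
September 2036 has 30 days -> 139 left
October 2036 has 31 days -> 108 left
November 2036 has 30 days -> 78 left
December 2036 has 31 days -> 47 left
January 2037 has 31 days -> 16 left
February 2037: 16 <= 28 -> lands on February 16

Result: 2037-02-16


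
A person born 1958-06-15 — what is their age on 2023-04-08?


Birth: 1958-06-15
Reference: 2023-04-08
Year difference: 2023 - 1958 = 65
Birthday not yet reached in 2023, subtract 1

64 years old


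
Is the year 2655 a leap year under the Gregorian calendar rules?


Gregorian leap year rule: divisible by 4, but not by 100, unless also by 400.
2655 is not divisible by 4 -> not a leap year

No


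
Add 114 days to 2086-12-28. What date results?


Start: 2086-12-28, add 114 days
December 2086 has 31 days: 31 - 28 = 3 days to December 31 -> 111 left
January 2087 has 31 days -> 80 left
February 2087 has 28 days -> 52 left
March 2087 has 31 days -> 21 left
April 2087: 21 <= 30 -> lands on April 21

Result: 2087-04-21


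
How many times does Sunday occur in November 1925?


November 1925 has 30 days
Anchor: Jan 1, 1925. With p = 1925 - 1 = 1924: (p + p//4 - p//100 + p//400) mod 7 = (1924 + 481 - 19 + 4) mod 7 = 2390 mod 7 = 3 -> Thursday (Mon=0 ... Sun=6)
Days before November (Jan-Oct): 304; November 1 index = (3 + 304) mod 7 = 6 -> Sunday
First Sunday is November 1
Sundays: 1, 8, 15, 22, 29

5 Sundays


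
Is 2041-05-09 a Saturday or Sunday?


Anchor: Jan 1, 2041. With p = 2041 - 1 = 2040: (p + p//4 - p//100 + p//400) mod 7 = (2040 + 510 - 20 + 5) mod 7 = 2535 mod 7 = 1 -> Tuesday (Mon=0 ... Sun=6)
Day of year: 129; offset = 128
Weekday index = (1 + 128) mod 7 = 3 -> Thursday
Weekend days: Saturday, Sunday

No


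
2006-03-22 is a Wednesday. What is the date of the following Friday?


Current: Wednesday
Target: Friday
Days ahead: 2

Next Friday: 2006-03-24


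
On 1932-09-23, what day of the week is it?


Date: September 23, 1932
Anchor: Jan 1, 1932. With p = 1932 - 1 = 1931: (p + p//4 - p//100 + p//400) mod 7 = (1931 + 482 - 19 + 4) mod 7 = 2398 mod 7 = 4 -> Friday (Mon=0 ... Sun=6)
Days before September (Jan-Aug): 244; offset = 244 + 23 - 1 = 266
Weekday index = (4 + 266) mod 7 = 4

Day of the week: Friday


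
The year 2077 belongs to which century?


Century = (year - 1) // 100 + 1
= (2077 - 1) // 100 + 1
= 2076 // 100 + 1
= 20 + 1

21st century


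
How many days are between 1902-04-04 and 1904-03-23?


From 1902-04-04 to 1904-03-23
1902-04-04: days before April = 31 + 28 + 31 = 90 (1902 is not a leap year); day of year = 90 + 4 = 94
1904-03-23: days before March = 31 + 29 = 60 (1904 is a leap year); day of year = 60 + 23 = 83
Rest of 1902: 365 - 94 = 271
Full years 1903 (365): 365
Total = 271 + 365 + 83 = 719

719 days


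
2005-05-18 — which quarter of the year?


Month: May (month 5)
Q1: Jan-Mar, Q2: Apr-Jun, Q3: Jul-Sep, Q4: Oct-Dec

Q2


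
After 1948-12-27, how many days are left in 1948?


Day of year: 362 of 366
Remaining = 366 - 362

4 days


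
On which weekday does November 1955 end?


November 1955 has 30 days
Anchor: Jan 1, 1955. With p = 1955 - 1 = 1954: (p + p//4 - p//100 + p//400) mod 7 = (1954 + 488 - 19 + 4) mod 7 = 2427 mod 7 = 5 -> Saturday (Mon=0 ... Sun=6)
Days before November (Jan-Oct): 304; November 1 index = (5 + 304) mod 7 = 1 -> Tuesday
Last day offset: 30 - 1 = 29 days
Weekday index = (1 + 29) mod 7 = 2

Wednesday, November 30


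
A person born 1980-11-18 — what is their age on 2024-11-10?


Birth: 1980-11-18
Reference: 2024-11-10
Year difference: 2024 - 1980 = 44
Birthday not yet reached in 2024, subtract 1

43 years old


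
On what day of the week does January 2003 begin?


Target: January 1, 2003
Anchor: Jan 1, 2003. With p = 2003 - 1 = 2002: (p + p//4 - p//100 + p//400) mod 7 = (2002 + 500 - 20 + 5) mod 7 = 2487 mod 7 = 2 -> Wednesday (Mon=0 ... Sun=6)
Offset from anchor: 0 days
Weekday index = (2 + 0) mod 7 = 2

Wednesday


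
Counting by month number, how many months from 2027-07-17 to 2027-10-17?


From July 2027 to October 2027
0 years * 12 = 0 months, plus 3 months = 3

3 months


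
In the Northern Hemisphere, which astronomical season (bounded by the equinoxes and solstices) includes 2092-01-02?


Date: January 2
Astronomical Winter (approx.; exact equinox/solstice day varies by year): December 21 to March 19
January 2 falls within the Winter window

Winter


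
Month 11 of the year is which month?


Month 11 of 12

November


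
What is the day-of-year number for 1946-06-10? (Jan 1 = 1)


Date: June 10, 1946
Days in months 1 through 5: 151
Plus 10 days in June

Day of year: 161


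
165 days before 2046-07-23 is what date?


Start: 2046-07-23, subtract 165 days
Back 23 days from July 23 reaches June 30, 2046 -> 142 left
June 2046 has 30 days -> back to May 31, 2046 -> 112 left
May 2046 has 31 days -> back to April 30, 2046 -> 81 left
April 2046 has 30 days -> back to March 31, 2046 -> 51 left
March 2046 has 31 days -> back to February 28, 2046 -> 20 left
February 2046: 28 - 20 = 8 -> lands on February 8

Result: 2046-02-08


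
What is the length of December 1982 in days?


December 1982

31 days


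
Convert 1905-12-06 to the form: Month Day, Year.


ISO 1905-12-06 parses as year=1905, month=12, day=06
Month 12 -> December

December 6, 1905


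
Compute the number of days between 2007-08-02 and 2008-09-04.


From 2007-08-02 to 2008-09-04
2007-08-02: days before August = 31 + 28 + 31 + 30 + 31 + 30 + 31 = 212 (2007 is not a leap year); day of year = 212 + 2 = 214
2008-09-04: days before September = 31 + 29 + 31 + 30 + 31 + 30 + 31 + 31 = 244 (2008 is a leap year); day of year = 244 + 4 = 248
Rest of 2007: 365 - 214 = 151
Total = 151 + 248 = 399

399 days
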